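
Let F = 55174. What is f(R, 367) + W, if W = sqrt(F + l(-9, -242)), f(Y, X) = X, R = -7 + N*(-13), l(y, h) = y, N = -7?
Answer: 367 + sqrt(55165) ≈ 601.87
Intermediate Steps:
R = 84 (R = -7 - 7*(-13) = -7 + 91 = 84)
W = sqrt(55165) (W = sqrt(55174 - 9) = sqrt(55165) ≈ 234.87)
f(R, 367) + W = 367 + sqrt(55165)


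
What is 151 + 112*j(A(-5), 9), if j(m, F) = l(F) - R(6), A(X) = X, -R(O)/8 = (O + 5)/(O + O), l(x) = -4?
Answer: 1573/3 ≈ 524.33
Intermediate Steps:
R(O) = -4*(5 + O)/O (R(O) = -8*(O + 5)/(O + O) = -8*(5 + O)/(2*O) = -8*(5 + O)*1/(2*O) = -4*(5 + O)/O)
j(m, F) = 10/3 (j(m, F) = -4 - (-4 - 20/6) = -4 - (-4 - 20*⅙) = -4 - (-4 - 10/3) = -4 - 1*(-22/3) = -4 + 22/3 = 10/3)
151 + 112*j(A(-5), 9) = 151 + 112*(10/3) = 151 + 1120/3 = 1573/3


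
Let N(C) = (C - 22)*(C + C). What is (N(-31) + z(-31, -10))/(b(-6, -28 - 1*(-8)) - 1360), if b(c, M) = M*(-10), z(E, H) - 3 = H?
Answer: -3279/1160 ≈ -2.8267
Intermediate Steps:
z(E, H) = 3 + H
b(c, M) = -10*M
N(C) = 2*C*(-22 + C) (N(C) = (-22 + C)*(2*C) = 2*C*(-22 + C))
(N(-31) + z(-31, -10))/(b(-6, -28 - 1*(-8)) - 1360) = (2*(-31)*(-22 - 31) + (3 - 10))/(-10*(-28 - 1*(-8)) - 1360) = (2*(-31)*(-53) - 7)/(-10*(-28 + 8) - 1360) = (3286 - 7)/(-10*(-20) - 1360) = 3279/(200 - 1360) = 3279/(-1160) = 3279*(-1/1160) = -3279/1160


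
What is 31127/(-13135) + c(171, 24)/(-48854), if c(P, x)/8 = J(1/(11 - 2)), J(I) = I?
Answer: -6843105601/2887637805 ≈ -2.3698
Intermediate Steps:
c(P, x) = 8/9 (c(P, x) = 8/(11 - 2) = 8/9)
31127/(-13135) + c(171, 24)/(-48854) = 31127/(-13135) + (8/9)/(-48854) = 31127*(-1/13135) + (8/9)*(-1/48854) = -31127/13135 - 4/219843 = -6843105601/2887637805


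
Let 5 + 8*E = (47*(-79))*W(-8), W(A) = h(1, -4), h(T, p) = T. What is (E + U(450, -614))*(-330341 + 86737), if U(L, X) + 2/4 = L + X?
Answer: 153287817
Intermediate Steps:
U(L, X) = -½ + L + X (U(L, X) = -½ + (L + X) = -½ + L + X)
W(A) = 1
E = -1859/4 (E = -5/8 + ((47*(-79))*1)/8 = -5/8 + (-3713*1)/8 = -5/8 + (⅛)*(-3713) = -5/8 - 3713/8 = -1859/4 ≈ -464.75)
(E + U(450, -614))*(-330341 + 86737) = (-1859/4 + (-½ + 450 - 614))*(-330341 + 86737) = (-1859/4 - 329/2)*(-243604) = -2517/4*(-243604) = 153287817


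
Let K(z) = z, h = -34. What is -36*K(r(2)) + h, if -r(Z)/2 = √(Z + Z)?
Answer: 110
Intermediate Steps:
r(Z) = -2*√2*√Z (r(Z) = -2*√(Z + Z) = -2*√2*√Z)
-36*K(r(2)) + h = -(-72)*√2*√2 - 34 = -36*(-4) - 34 = 144 - 34 = 110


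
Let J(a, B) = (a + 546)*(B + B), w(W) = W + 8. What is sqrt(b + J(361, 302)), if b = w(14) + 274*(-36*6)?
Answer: sqrt(488666) ≈ 699.05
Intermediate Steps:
w(W) = 8 + W
J(a, B) = 2*B*(546 + a) (J(a, B) = (546 + a)*(2*B) = 2*B*(546 + a))
b = -59162 (b = (8 + 14) + 274*(-36*6) = 22 + 274*(-216) = 22 - 59184 = -59162)
sqrt(b + J(361, 302)) = sqrt(-59162 + 2*302*(546 + 361)) = sqrt(-59162 + 2*302*907) = sqrt(-59162 + 547828) = sqrt(488666)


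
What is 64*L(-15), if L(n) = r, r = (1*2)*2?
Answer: 256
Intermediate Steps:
r = 4 (r = 2*2 = 4)
L(n) = 4
64*L(-15) = 64*4 = 256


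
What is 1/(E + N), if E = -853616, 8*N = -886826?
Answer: -4/3857877 ≈ -1.0368e-6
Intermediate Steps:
N = -443413/4 (N = (1/8)*(-886826) = -443413/4 ≈ -1.1085e+5)
1/(E + N) = 1/(-853616 - 443413/4) = 1/(-3857877/4) = -4/3857877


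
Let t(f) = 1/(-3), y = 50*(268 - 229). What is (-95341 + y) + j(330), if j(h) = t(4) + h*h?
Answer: 46526/3 ≈ 15509.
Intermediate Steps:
y = 1950 (y = 50*39 = 1950)
t(f) = -1/3
j(h) = -1/3 + h**2 (j(h) = -1/3 + h*h = -1/3 + h**2)
(-95341 + y) + j(330) = (-95341 + 1950) + (-1/3 + 330**2) = -93391 + (-1/3 + 108900) = -93391 + 326699/3 = 46526/3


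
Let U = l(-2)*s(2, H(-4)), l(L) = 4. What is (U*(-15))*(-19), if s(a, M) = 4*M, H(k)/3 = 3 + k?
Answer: -13680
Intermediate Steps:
H(k) = 9 + 3*k (H(k) = 3*(3 + k) = 9 + 3*k)
U = -48 (U = 4*(4*(9 + 3*(-4))) = 4*(4*(9 - 12)) = 4*(4*(-3)) = 4*(-12) = -48)
(U*(-15))*(-19) = -48*(-15)*(-19) = 720*(-19) = -13680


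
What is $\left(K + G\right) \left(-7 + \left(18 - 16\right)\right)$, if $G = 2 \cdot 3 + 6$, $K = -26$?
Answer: $70$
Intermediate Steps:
$G = 12$ ($G = 6 + 6 = 12$)
$\left(K + G\right) \left(-7 + \left(18 - 16\right)\right) = \left(-26 + 12\right) \left(-7 + \left(18 - 16\right)\right) = - 14 \left(-7 + 2\right) = \left(-14\right) \left(-5\right) = 70$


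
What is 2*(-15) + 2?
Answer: -28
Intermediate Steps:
2*(-15) + 2 = -30 + 2 = -28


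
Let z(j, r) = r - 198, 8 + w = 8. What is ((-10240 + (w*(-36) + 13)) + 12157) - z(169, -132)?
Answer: 2260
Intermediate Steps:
w = 0 (w = -8 + 8 = 0)
z(j, r) = -198 + r
((-10240 + (w*(-36) + 13)) + 12157) - z(169, -132) = ((-10240 + (0*(-36) + 13)) + 12157) - (-198 - 132) = ((-10240 + (0 + 13)) + 12157) - 1*(-330) = ((-10240 + 13) + 12157) + 330 = (-10227 + 12157) + 330 = 1930 + 330 = 2260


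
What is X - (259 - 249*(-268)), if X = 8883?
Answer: -58108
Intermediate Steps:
X - (259 - 249*(-268)) = 8883 - (259 - 249*(-268)) = 8883 - (259 + 66732) = 8883 - 1*66991 = 8883 - 66991 = -58108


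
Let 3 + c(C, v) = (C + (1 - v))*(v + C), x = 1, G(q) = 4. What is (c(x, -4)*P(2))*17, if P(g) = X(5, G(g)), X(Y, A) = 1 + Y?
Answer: -2142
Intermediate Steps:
c(C, v) = -3 + (C + v)*(1 + C - v) (c(C, v) = -3 + (C + (1 - v))*(v + C) = -3 + (1 + C - v)*(C + v) = -3 + (C + v)*(1 + C - v))
P(g) = 6 (P(g) = 1 + 5 = 6)
(c(x, -4)*P(2))*17 = ((-3 + 1 - 4 + 1² - 1*(-4)²)*6)*17 = ((-3 + 1 - 4 + 1 - 1*16)*6)*17 = ((-3 + 1 - 4 + 1 - 16)*6)*17 = -21*6*17 = -126*17 = -2142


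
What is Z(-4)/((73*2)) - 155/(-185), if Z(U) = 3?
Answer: 4637/5402 ≈ 0.85839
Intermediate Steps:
Z(-4)/((73*2)) - 155/(-185) = 3/((73*2)) - 155/(-185) = 3/146 - 155*(-1/185) = 3*(1/146) + 31/37 = 3/146 + 31/37 = 4637/5402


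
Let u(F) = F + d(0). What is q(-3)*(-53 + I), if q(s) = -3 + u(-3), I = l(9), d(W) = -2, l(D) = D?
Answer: 352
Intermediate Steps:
I = 9
u(F) = -2 + F (u(F) = F - 2 = -2 + F)
q(s) = -8 (q(s) = -3 + (-2 - 3) = -3 - 5 = -8)
q(-3)*(-53 + I) = -8*(-53 + 9) = -8*(-44) = 352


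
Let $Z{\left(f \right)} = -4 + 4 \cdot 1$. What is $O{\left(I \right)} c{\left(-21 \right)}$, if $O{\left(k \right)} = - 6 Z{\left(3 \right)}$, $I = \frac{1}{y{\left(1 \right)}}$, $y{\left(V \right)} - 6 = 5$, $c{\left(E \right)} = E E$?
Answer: $0$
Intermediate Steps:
$c{\left(E \right)} = E^{2}$
$y{\left(V \right)} = 11$ ($y{\left(V \right)} = 6 + 5 = 11$)
$Z{\left(f \right)} = 0$ ($Z{\left(f \right)} = -4 + 4 = 0$)
$I = \frac{1}{11} \approx 0.090909$
$O{\left(k \right)} = 0$ ($O{\left(k \right)} = - 6 \cdot 0 = \left(-1\right) 0 = 0$)
$O{\left(I \right)} c{\left(-21 \right)} = 0 \left(-21\right)^{2} = 0 \cdot 441 = 0$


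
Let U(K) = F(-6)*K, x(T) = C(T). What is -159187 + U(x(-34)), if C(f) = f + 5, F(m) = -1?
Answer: -159158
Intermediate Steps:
C(f) = 5 + f
x(T) = 5 + T
U(K) = -K
-159187 + U(x(-34)) = -159187 - (5 - 34) = -159187 - 1*(-29) = -159187 + 29 = -159158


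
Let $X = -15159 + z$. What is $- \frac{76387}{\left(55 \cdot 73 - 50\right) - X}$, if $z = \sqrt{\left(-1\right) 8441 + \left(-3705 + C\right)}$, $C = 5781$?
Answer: $- \frac{1460824988}{365733741} - \frac{76387 i \sqrt{6365}}{365733741} \approx -3.9942 - 0.016663 i$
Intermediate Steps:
$z = i \sqrt{6365}$ ($z = \sqrt{\left(-1\right) 8441 + \left(-3705 + 5781\right)} = \sqrt{-8441 + 2076} = \sqrt{-6365} = i \sqrt{6365} \approx 79.781 i$)
$X = -15159 + i \sqrt{6365} \approx -15159.0 + 79.781 i$
$- \frac{76387}{\left(55 \cdot 73 - 50\right) - X} = - \frac{76387}{\left(55 \cdot 73 - 50\right) - \left(-15159 + i \sqrt{6365}\right)} = - \frac{76387}{\left(4015 - 50\right) + \left(15159 - i \sqrt{6365}\right)} = - \frac{76387}{3965 + \left(15159 - i \sqrt{6365}\right)} = - \frac{76387}{19124 - i \sqrt{6365}}$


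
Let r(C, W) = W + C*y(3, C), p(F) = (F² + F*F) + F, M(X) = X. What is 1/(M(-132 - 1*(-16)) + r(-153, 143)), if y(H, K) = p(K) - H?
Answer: -1/7139259 ≈ -1.4007e-7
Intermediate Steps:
p(F) = F + 2*F² (p(F) = (F² + F²) + F = 2*F² + F = F + 2*F²)
y(H, K) = -H + K*(1 + 2*K) (y(H, K) = K*(1 + 2*K) - H = -H + K*(1 + 2*K))
r(C, W) = W + C*(-3 + C*(1 + 2*C)) (r(C, W) = W + C*(-1*3 + C*(1 + 2*C)) = W + C*(-3 + C*(1 + 2*C)))
1/(M(-132 - 1*(-16)) + r(-153, 143)) = 1/((-132 - 1*(-16)) + (143 - 153*(-3 - 153*(1 + 2*(-153))))) = 1/((-132 + 16) + (143 - 153*(-3 - 153*(1 - 306)))) = 1/(-116 + (143 - 153*(-3 - 153*(-305)))) = 1/(-116 + (143 - 153*(-3 + 46665))) = 1/(-116 + (143 - 153*46662)) = 1/(-116 + (143 - 7139286)) = 1/(-116 - 7139143) = 1/(-7139259) = -1/7139259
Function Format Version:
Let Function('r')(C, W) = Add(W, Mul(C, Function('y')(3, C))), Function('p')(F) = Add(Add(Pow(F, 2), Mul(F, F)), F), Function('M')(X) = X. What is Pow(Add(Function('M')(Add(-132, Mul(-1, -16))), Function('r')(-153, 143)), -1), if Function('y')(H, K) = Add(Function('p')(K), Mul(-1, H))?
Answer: Rational(-1, 7139259) ≈ -1.4007e-7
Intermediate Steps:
Function('p')(F) = Add(F, Mul(2, Pow(F, 2))) (Function('p')(F) = Add(Add(Pow(F, 2), Pow(F, 2)), F) = Add(Mul(2, Pow(F, 2)), F) = Add(F, Mul(2, Pow(F, 2))))
Function('y')(H, K) = Add(Mul(-1, H), Mul(K, Add(1, Mul(2, K)))) (Function('y')(H, K) = Add(Mul(K, Add(1, Mul(2, K))), Mul(-1, H)) = Add(Mul(-1, H), Mul(K, Add(1, Mul(2, K)))))
Function('r')(C, W) = Add(W, Mul(C, Add(-3, Mul(C, Add(1, Mul(2, C)))))) (Function('r')(C, W) = Add(W, Mul(C, Add(Mul(-1, 3), Mul(C, Add(1, Mul(2, C)))))) = Add(W, Mul(C, Add(-3, Mul(C, Add(1, Mul(2, C)))))))
Pow(Add(Function('M')(Add(-132, Mul(-1, -16))), Function('r')(-153, 143)), -1) = Pow(Add(Add(-132, Mul(-1, -16)), Add(143, Mul(-153, Add(-3, Mul(-153, Add(1, Mul(2, -153))))))), -1) = Pow(Add(Add(-132, 16), Add(143, Mul(-153, Add(-3, Mul(-153, Add(1, -306)))))), -1) = Pow(Add(-116, Add(143, Mul(-153, Add(-3, Mul(-153, -305))))), -1) = Pow(Add(-116, Add(143, Mul(-153, Add(-3, 46665)))), -1) = Pow(Add(-116, Add(143, Mul(-153, 46662))), -1) = Pow(Add(-116, Add(143, -7139286)), -1) = Pow(Add(-116, -7139143), -1) = Pow(-7139259, -1) = Rational(-1, 7139259)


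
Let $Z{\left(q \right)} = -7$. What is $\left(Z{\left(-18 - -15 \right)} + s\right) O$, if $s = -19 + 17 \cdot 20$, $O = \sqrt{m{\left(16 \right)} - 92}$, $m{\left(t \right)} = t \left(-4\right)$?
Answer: $628 i \sqrt{39} \approx 3921.9 i$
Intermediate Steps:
$m{\left(t \right)} = - 4 t$
$O = 2 i \sqrt{39}$ ($O = \sqrt{\left(-4\right) 16 - 92} = \sqrt{-64 - 92} = \sqrt{-156} = 2 i \sqrt{39} \approx 12.49 i$)
$s = 321$ ($s = -19 + 340 = 321$)
$\left(Z{\left(-18 - -15 \right)} + s\right) O = \left(-7 + 321\right) 2 i \sqrt{39} = 314 \cdot 2 i \sqrt{39} = 628 i \sqrt{39}$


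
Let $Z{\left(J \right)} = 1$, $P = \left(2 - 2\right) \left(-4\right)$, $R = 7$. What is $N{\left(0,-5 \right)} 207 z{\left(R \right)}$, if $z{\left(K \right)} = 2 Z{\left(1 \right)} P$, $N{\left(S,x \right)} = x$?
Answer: $0$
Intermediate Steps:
$P = 0$ ($P = 0 \left(-4\right) = 0$)
$z{\left(K \right)} = 0$ ($z{\left(K \right)} = 2 \cdot 1 \cdot 0 = 2 \cdot 0 = 0$)
$N{\left(0,-5 \right)} 207 z{\left(R \right)} = \left(-5\right) 207 \cdot 0 = \left(-1035\right) 0 = 0$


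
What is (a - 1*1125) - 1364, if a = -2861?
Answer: -5350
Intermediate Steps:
(a - 1*1125) - 1364 = (-2861 - 1*1125) - 1364 = (-2861 - 1125) - 1364 = -3986 - 1364 = -5350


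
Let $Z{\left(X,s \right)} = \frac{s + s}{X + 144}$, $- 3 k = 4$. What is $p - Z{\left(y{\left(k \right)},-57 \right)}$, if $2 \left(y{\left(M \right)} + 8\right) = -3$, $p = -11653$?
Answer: $- \frac{3134429}{269} \approx -11652.0$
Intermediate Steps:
$k = - \frac{4}{3}$ ($k = \left(- \frac{1}{3}\right) 4 = - \frac{4}{3} \approx -1.3333$)
$y{\left(M \right)} = - \frac{19}{2}$ ($y{\left(M \right)} = -8 + \frac{1}{2} \left(-3\right) = -8 - \frac{3}{2} = - \frac{19}{2}$)
$Z{\left(X,s \right)} = \frac{2 s}{144 + X}$
$p - Z{\left(y{\left(k \right)},-57 \right)} = -11653 - 2 \left(-57\right) \frac{1}{144 - \frac{19}{2}} = -11653 - 2 \left(-57\right) \frac{1}{\frac{269}{2}} = -11653 - 2 \left(-57\right) \frac{2}{269} = -11653 - - \frac{228}{269} = -11653 + \frac{228}{269} = - \frac{3134429}{269}$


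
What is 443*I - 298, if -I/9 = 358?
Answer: -1427644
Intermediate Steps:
I = -3222 (I = -9*358 = -3222)
443*I - 298 = 443*(-3222) - 298 = -1427346 - 298 = -1427644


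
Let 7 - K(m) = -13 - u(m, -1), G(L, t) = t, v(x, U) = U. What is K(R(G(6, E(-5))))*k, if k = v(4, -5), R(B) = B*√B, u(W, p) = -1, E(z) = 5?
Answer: -95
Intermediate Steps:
R(B) = B^(3/2)
k = -5
K(m) = 19 (K(m) = 7 - (-13 - 1*(-1)) = 7 - (-13 + 1) = 7 - 1*(-12) = 7 + 12 = 19)
K(R(G(6, E(-5))))*k = 19*(-5) = -95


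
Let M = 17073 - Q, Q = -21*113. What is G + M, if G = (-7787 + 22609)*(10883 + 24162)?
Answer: 519456436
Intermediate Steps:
Q = -2373
G = 519436990 (G = 14822*35045 = 519436990)
M = 19446 (M = 17073 - 1*(-2373) = 17073 + 2373 = 19446)
G + M = 519436990 + 19446 = 519456436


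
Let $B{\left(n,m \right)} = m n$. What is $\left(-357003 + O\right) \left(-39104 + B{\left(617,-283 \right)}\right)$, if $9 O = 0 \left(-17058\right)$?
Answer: $76296896145$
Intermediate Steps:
$O = 0$ ($O = \frac{0 \left(-17058\right)}{9} = \frac{1}{9} \cdot 0 = 0$)
$\left(-357003 + O\right) \left(-39104 + B{\left(617,-283 \right)}\right) = \left(-357003 + 0\right) \left(-39104 - 174611\right) = - 357003 \left(-39104 - 174611\right) = \left(-357003\right) \left(-213715\right) = 76296896145$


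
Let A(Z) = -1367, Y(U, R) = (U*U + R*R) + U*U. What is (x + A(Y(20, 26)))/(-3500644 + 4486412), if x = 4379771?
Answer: 1094601/246442 ≈ 4.4416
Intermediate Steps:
Y(U, R) = R² + 2*U² (Y(U, R) = (U² + R²) + U² = (R² + U²) + U² = R² + 2*U²)
(x + A(Y(20, 26)))/(-3500644 + 4486412) = (4379771 - 1367)/(-3500644 + 4486412) = 4378404/985768 = 4378404*(1/985768) = 1094601/246442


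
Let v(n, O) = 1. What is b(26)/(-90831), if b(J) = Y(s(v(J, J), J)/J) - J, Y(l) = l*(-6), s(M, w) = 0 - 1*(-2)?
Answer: 344/1180803 ≈ 0.00029133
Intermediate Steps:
s(M, w) = 2 (s(M, w) = 0 + 2 = 2)
Y(l) = -6*l
b(J) = -J - 12/J (b(J) = -12/J - J = -J - 12/J)
b(26)/(-90831) = (-1*26 - 12/26)/(-90831) = (-26 - 12*1/26)*(-1/90831) = (-26 - 6/13)*(-1/90831) = -344/13*(-1/90831) = 344/1180803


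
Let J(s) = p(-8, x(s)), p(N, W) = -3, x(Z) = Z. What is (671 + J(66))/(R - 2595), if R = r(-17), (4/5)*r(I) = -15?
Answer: -2672/10455 ≈ -0.25557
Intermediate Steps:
r(I) = -75/4 (r(I) = (5/4)*(-15) = -75/4)
J(s) = -3
R = -75/4 ≈ -18.750
(671 + J(66))/(R - 2595) = (671 - 3)/(-75/4 - 2595) = 668/(-10455/4) = 668*(-4/10455) = -2672/10455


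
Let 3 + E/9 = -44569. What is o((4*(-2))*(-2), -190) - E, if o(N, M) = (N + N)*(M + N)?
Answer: 395580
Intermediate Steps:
E = -401148 (E = -27 + 9*(-44569) = -27 - 401121 = -401148)
o(N, M) = 2*N*(M + N) (o(N, M) = (2*N)*(M + N) = 2*N*(M + N))
o((4*(-2))*(-2), -190) - E = 2*((4*(-2))*(-2))*(-190 + (4*(-2))*(-2)) - 1*(-401148) = 2*(-8*(-2))*(-190 - 8*(-2)) + 401148 = 2*16*(-190 + 16) + 401148 = 2*16*(-174) + 401148 = -5568 + 401148 = 395580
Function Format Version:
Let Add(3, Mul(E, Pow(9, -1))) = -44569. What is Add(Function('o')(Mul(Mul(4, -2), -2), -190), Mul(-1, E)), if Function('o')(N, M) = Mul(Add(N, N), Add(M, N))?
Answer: 395580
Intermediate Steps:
E = -401148 (E = Add(-27, Mul(9, -44569)) = Add(-27, -401121) = -401148)
Function('o')(N, M) = Mul(2, N, Add(M, N)) (Function('o')(N, M) = Mul(Mul(2, N), Add(M, N)) = Mul(2, N, Add(M, N)))
Add(Function('o')(Mul(Mul(4, -2), -2), -190), Mul(-1, E)) = Add(Mul(2, Mul(Mul(4, -2), -2), Add(-190, Mul(Mul(4, -2), -2))), Mul(-1, -401148)) = Add(Mul(2, Mul(-8, -2), Add(-190, Mul(-8, -2))), 401148) = Add(Mul(2, 16, Add(-190, 16)), 401148) = Add(Mul(2, 16, -174), 401148) = Add(-5568, 401148) = 395580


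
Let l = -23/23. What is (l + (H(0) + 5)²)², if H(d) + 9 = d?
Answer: 225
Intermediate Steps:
l = -1 (l = -23*1/23 = -1)
H(d) = -9 + d
(l + (H(0) + 5)²)² = (-1 + ((-9 + 0) + 5)²)² = (-1 + (-9 + 5)²)² = (-1 + (-4)²)² = (-1 + 16)² = 15² = 225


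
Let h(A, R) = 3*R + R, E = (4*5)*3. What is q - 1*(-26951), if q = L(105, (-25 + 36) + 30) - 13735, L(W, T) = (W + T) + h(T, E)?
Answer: 13602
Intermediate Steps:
E = 60 (E = 20*3 = 60)
h(A, R) = 4*R
L(W, T) = 240 + T + W (L(W, T) = (W + T) + 4*60 = (T + W) + 240 = 240 + T + W)
q = -13349 (q = (240 + ((-25 + 36) + 30) + 105) - 13735 = (240 + (11 + 30) + 105) - 13735 = (240 + 41 + 105) - 13735 = 386 - 13735 = -13349)
q - 1*(-26951) = -13349 - 1*(-26951) = -13349 + 26951 = 13602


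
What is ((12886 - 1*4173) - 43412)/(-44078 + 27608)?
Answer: 34699/16470 ≈ 2.1068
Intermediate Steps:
((12886 - 1*4173) - 43412)/(-44078 + 27608) = ((12886 - 4173) - 43412)/(-16470) = (8713 - 43412)*(-1/16470) = -34699*(-1/16470) = 34699/16470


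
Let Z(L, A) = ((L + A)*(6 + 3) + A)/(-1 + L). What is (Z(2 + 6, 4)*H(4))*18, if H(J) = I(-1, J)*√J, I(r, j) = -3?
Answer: -1728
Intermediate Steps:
Z(L, A) = (9*L + 10*A)/(-1 + L) (Z(L, A) = ((A + L)*9 + A)/(-1 + L) = ((9*A + 9*L) + A)/(-1 + L) = (9*L + 10*A)/(-1 + L))
H(J) = -3*√J
(Z(2 + 6, 4)*H(4))*18 = (((9*(2 + 6) + 10*4)/(-1 + (2 + 6)))*(-3*√4))*18 = (((9*8 + 40)/(-1 + 8))*(-3*2))*18 = (((72 + 40)/7)*(-6))*18 = (((⅐)*112)*(-6))*18 = (16*(-6))*18 = -96*18 = -1728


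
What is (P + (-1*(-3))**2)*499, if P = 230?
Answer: 119261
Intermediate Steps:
(P + (-1*(-3))**2)*499 = (230 + (-1*(-3))**2)*499 = (230 + 3**2)*499 = (230 + 9)*499 = 239*499 = 119261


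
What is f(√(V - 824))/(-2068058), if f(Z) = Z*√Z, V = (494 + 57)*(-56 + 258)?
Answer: -110478^(¾)/2068058 ≈ -0.0029302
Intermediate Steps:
V = 111302 (V = 551*202 = 111302)
f(Z) = Z^(3/2)
f(√(V - 824))/(-2068058) = (√(111302 - 824))^(3/2)/(-2068058) = (√110478)^(3/2)*(-1/2068058) = 110478^(¾)*(-1/2068058) = -110478^(¾)/2068058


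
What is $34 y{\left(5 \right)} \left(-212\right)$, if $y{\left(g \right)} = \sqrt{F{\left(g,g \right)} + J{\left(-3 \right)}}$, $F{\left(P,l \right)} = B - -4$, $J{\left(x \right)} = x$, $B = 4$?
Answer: $- 7208 \sqrt{5} \approx -16118.0$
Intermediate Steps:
$F{\left(P,l \right)} = 8$ ($F{\left(P,l \right)} = 4 - -4 = 4 + 4 = 8$)
$y{\left(g \right)} = \sqrt{5}$ ($y{\left(g \right)} = \sqrt{8 - 3} = \sqrt{5}$)
$34 y{\left(5 \right)} \left(-212\right) = 34 \sqrt{5} \left(-212\right) = - 7208 \sqrt{5}$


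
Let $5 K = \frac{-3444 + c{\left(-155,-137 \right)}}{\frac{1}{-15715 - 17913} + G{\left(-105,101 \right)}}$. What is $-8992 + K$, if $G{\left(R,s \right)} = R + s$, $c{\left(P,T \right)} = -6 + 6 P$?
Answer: $- \frac{1180082768}{134513} \approx -8773.0$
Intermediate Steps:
$K = \frac{29458128}{134513}$ ($K = \frac{\left(-3444 + \left(-6 + 6 \left(-155\right)\right)\right) \frac{1}{\frac{1}{-15715 - 17913} + \left(-105 + 101\right)}}{5} = \frac{\left(-3444 - 936\right) \frac{1}{\frac{1}{-33628} - 4}}{5} = \frac{\left(-3444 - 936\right) \frac{1}{- \frac{1}{33628} - 4}}{5} = \frac{\left(-4380\right) \frac{1}{- \frac{134513}{33628}}}{5} = \frac{\left(-4380\right) \left(- \frac{33628}{134513}\right)}{5} = \frac{1}{5} \cdot \frac{147290640}{134513} = \frac{29458128}{134513} \approx 219.0$)
$-8992 + K = -8992 + \frac{29458128}{134513} = - \frac{1180082768}{134513}$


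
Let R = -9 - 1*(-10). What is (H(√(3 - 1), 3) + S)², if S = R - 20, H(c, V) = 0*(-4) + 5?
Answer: 196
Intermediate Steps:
R = 1 (R = -9 + 10 = 1)
H(c, V) = 5 (H(c, V) = 0 + 5 = 5)
S = -19 (S = 1 - 20 = -19)
(H(√(3 - 1), 3) + S)² = (5 - 19)² = (-14)² = 196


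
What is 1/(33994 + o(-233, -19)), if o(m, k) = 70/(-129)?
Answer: 129/4385156 ≈ 2.9417e-5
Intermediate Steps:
o(m, k) = -70/129 (o(m, k) = 70*(-1/129) = -70/129)
1/(33994 + o(-233, -19)) = 1/(33994 - 70/129) = 1/(4385156/129) = 129/4385156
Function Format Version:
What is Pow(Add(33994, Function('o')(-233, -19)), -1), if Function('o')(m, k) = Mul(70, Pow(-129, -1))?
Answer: Rational(129, 4385156) ≈ 2.9417e-5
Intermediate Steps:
Function('o')(m, k) = Rational(-70, 129) (Function('o')(m, k) = Mul(70, Rational(-1, 129)) = Rational(-70, 129))
Pow(Add(33994, Function('o')(-233, -19)), -1) = Pow(Add(33994, Rational(-70, 129)), -1) = Pow(Rational(4385156, 129), -1) = Rational(129, 4385156)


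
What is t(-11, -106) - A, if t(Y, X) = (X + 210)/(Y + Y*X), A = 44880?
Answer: -51836296/1155 ≈ -44880.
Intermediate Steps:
t(Y, X) = (210 + X)/(Y + X*Y)
t(-11, -106) - A = (210 - 106)/((-11)*(1 - 106)) - 1*44880 = -1/11*104/(-105) - 44880 = -1/11*(-1/105)*104 - 44880 = 104/1155 - 44880 = -51836296/1155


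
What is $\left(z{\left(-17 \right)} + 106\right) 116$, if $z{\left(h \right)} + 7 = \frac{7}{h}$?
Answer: $\frac{194416}{17} \approx 11436.0$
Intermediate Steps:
$z{\left(h \right)} = -7 + \frac{7}{h}$
$\left(z{\left(-17 \right)} + 106\right) 116 = \left(\left(-7 + \frac{7}{-17}\right) + 106\right) 116 = \left(\left(-7 + 7 \left(- \frac{1}{17}\right)\right) + 106\right) 116 = \left(\left(-7 - \frac{7}{17}\right) + 106\right) 116 = \left(- \frac{126}{17} + 106\right) 116 = \frac{1676}{17} \cdot 116 = \frac{194416}{17}$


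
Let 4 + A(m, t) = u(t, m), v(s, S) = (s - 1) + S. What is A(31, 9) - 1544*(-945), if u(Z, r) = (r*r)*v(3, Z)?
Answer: 1469647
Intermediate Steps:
v(s, S) = -1 + S + s (v(s, S) = (-1 + s) + S = -1 + S + s)
u(Z, r) = r²*(2 + Z) (u(Z, r) = (r*r)*(-1 + Z + 3) = r²*(2 + Z))
A(m, t) = -4 + m²*(2 + t)
A(31, 9) - 1544*(-945) = (-4 + 31²*(2 + 9)) - 1544*(-945) = (-4 + 961*11) + 1459080 = (-4 + 10571) + 1459080 = 10567 + 1459080 = 1469647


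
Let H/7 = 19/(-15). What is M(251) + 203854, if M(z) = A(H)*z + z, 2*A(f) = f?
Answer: 6089767/30 ≈ 2.0299e+5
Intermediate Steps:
H = -133/15 (H = 7*(19/(-15)) = 7*(19*(-1/15)) = 7*(-19/15) = -133/15 ≈ -8.8667)
A(f) = f/2
M(z) = -103*z/30 (M(z) = ((1/2)*(-133/15))*z + z = -133*z/30 + z = -103*z/30)
M(251) + 203854 = -103/30*251 + 203854 = -25853/30 + 203854 = 6089767/30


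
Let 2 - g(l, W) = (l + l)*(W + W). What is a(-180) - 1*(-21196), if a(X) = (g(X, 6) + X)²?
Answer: 17177360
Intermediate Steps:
g(l, W) = 2 - 4*W*l (g(l, W) = 2 - (l + l)*(W + W) = 2 - 2*l*2*W = 2 - 4*W*l)
a(X) = (2 - 23*X)² (a(X) = ((2 - 4*6*X) + X)² = ((2 - 24*X) + X)² = (2 - 23*X)²)
a(-180) - 1*(-21196) = (-2 + 23*(-180))² - 1*(-21196) = (-2 - 4140)² + 21196 = (-4142)² + 21196 = 17156164 + 21196 = 17177360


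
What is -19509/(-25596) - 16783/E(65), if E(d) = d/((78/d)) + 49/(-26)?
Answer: -5571250067/17396748 ≈ -320.25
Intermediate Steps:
E(d) = -49/26 + d**2/78 (E(d) = d*(d/78) + 49*(-1/26) = d**2/78 - 49/26 = -49/26 + d**2/78)
-19509/(-25596) - 16783/E(65) = -19509/(-25596) - 16783/(-49/26 + (1/78)*65**2) = -19509*(-1/25596) - 16783/(-49/26 + (1/78)*4225) = 6503/8532 - 16783/(-49/26 + 325/6) = 6503/8532 - 16783/2039/39 = 6503/8532 - 16783*39/2039 = 6503/8532 - 654537/2039 = -5571250067/17396748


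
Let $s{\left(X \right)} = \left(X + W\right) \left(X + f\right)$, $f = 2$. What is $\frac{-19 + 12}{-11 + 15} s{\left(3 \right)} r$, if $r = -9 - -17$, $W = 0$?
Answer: $-210$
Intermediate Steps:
$s{\left(X \right)} = X \left(2 + X\right)$ ($s{\left(X \right)} = \left(X + 0\right) \left(X + 2\right) = X \left(2 + X\right)$)
$r = 8$ ($r = -9 + 17 = 8$)
$\frac{-19 + 12}{-11 + 15} s{\left(3 \right)} r = \frac{-19 + 12}{-11 + 15} \cdot 3 \left(2 + 3\right) 8 = - \frac{7}{4} \cdot 3 \cdot 5 \cdot 8 = \left(-7\right) \frac{1}{4} \cdot 15 \cdot 8 = \left(- \frac{7}{4}\right) 15 \cdot 8 = \left(- \frac{105}{4}\right) 8 = -210$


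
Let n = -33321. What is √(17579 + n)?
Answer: I*√15742 ≈ 125.47*I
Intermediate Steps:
√(17579 + n) = √(17579 - 33321) = √(-15742) = I*√15742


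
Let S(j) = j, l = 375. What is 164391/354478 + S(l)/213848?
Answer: 17643807909/37902205672 ≈ 0.46551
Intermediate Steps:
164391/354478 + S(l)/213848 = 164391/354478 + 375/213848 = 17643807909/37902205672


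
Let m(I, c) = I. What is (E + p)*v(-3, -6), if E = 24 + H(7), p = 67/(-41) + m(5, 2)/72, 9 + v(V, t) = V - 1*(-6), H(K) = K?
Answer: -86893/492 ≈ -176.61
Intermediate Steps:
v(V, t) = -3 + V (v(V, t) = -9 + (V - 1*(-6)) = -9 + (V + 6) = -9 + (6 + V) = -3 + V)
p = -4619/2952 (p = 67/(-41) + 5/72 = 67*(-1/41) + 5*(1/72) = -67/41 + 5/72 = -4619/2952 ≈ -1.5647)
E = 31 (E = 24 + 7 = 31)
(E + p)*v(-3, -6) = (31 - 4619/2952)*(-3 - 3) = (86893/2952)*(-6) = -86893/492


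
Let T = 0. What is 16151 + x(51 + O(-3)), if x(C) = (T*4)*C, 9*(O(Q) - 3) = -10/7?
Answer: 16151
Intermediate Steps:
O(Q) = 179/63 (O(Q) = 3 + (-10/7)/9 = 3 + (-10*⅐)/9 = 3 + (⅑)*(-10/7) = 3 - 10/63 = 179/63)
x(C) = 0 (x(C) = (0*4)*C = 0*C = 0)
16151 + x(51 + O(-3)) = 16151 + 0 = 16151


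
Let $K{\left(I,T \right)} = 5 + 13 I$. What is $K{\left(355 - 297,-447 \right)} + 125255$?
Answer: $126014$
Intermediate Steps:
$K{\left(355 - 297,-447 \right)} + 125255 = \left(5 + 13 \left(355 - 297\right)\right) + 125255 = \left(5 + 13 \cdot 58\right) + 125255 = \left(5 + 754\right) + 125255 = 759 + 125255 = 126014$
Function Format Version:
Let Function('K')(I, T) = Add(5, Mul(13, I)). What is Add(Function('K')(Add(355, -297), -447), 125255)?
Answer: 126014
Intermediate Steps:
Add(Function('K')(Add(355, -297), -447), 125255) = Add(Add(5, Mul(13, Add(355, -297))), 125255) = Add(Add(5, Mul(13, 58)), 125255) = Add(Add(5, 754), 125255) = Add(759, 125255) = 126014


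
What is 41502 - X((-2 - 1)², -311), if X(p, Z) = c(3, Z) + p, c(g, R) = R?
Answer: 41804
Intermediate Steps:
X(p, Z) = Z + p
41502 - X((-2 - 1)², -311) = 41502 - (-311 + (-2 - 1)²) = 41502 - (-311 + (-3)²) = 41502 - (-311 + 9) = 41502 - 1*(-302) = 41502 + 302 = 41804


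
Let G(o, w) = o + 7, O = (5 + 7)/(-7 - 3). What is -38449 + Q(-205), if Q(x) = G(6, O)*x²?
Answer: 507876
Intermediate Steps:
O = -6/5 (O = 12/(-10) = 12*(-⅒) = -6/5 ≈ -1.2000)
G(o, w) = 7 + o
Q(x) = 13*x² (Q(x) = (7 + 6)*x² = 13*x²)
-38449 + Q(-205) = -38449 + 13*(-205)² = -38449 + 13*42025 = -38449 + 546325 = 507876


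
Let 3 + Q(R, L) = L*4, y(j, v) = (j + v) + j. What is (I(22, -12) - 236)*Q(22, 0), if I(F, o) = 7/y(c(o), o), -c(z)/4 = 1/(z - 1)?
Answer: 105057/148 ≈ 709.84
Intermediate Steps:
c(z) = -4/(-1 + z) (c(z) = -4/(z - 1) = -4/(-1 + z))
y(j, v) = v + 2*j
I(F, o) = 7/(o - 8/(-1 + o)) (I(F, o) = 7/(o + 2*(-4/(-1 + o))) = 7/(o - 8/(-1 + o)))
Q(R, L) = -3 + 4*L (Q(R, L) = -3 + L*4 = -3 + 4*L)
(I(22, -12) - 236)*Q(22, 0) = (7*(-1 - 12)/(-8 - 12*(-1 - 12)) - 236)*(-3 + 4*0) = (7*(-13)/(-8 - 12*(-13)) - 236)*(-3 + 0) = (7*(-13)/(-8 + 156) - 236)*(-3) = (7*(-13)/148 - 236)*(-3) = (7*(1/148)*(-13) - 236)*(-3) = (-91/148 - 236)*(-3) = -35019/148*(-3) = 105057/148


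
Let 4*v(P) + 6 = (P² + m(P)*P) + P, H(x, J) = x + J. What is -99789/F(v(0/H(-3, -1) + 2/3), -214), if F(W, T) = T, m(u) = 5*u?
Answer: 99789/214 ≈ 466.30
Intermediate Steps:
H(x, J) = J + x
v(P) = -3/2 + P/4 + 3*P²/2 (v(P) = -3/2 + ((P² + (5*P)*P) + P)/4 = -3/2 + ((P² + 5*P²) + P)/4 = -3/2 + (6*P² + P)/4 = -3/2 + (P + 6*P²)/4 = -3/2 + (P/4 + 3*P²/2) = -3/2 + P/4 + 3*P²/2)
-99789/F(v(0/H(-3, -1) + 2/3), -214) = -99789/(-214) = -99789*(-1/214) = 99789/214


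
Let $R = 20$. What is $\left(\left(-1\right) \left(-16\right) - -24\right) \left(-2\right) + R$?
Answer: $-60$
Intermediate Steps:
$\left(\left(-1\right) \left(-16\right) - -24\right) \left(-2\right) + R = \left(\left(-1\right) \left(-16\right) - -24\right) \left(-2\right) + 20 = \left(16 + 24\right) \left(-2\right) + 20 = 40 \left(-2\right) + 20 = -80 + 20 = -60$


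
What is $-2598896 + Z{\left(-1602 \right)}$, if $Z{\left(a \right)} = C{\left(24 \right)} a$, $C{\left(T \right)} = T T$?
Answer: $-3521648$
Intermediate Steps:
$C{\left(T \right)} = T^{2}$
$Z{\left(a \right)} = 576 a$ ($Z{\left(a \right)} = 24^{2} a = 576 a$)
$-2598896 + Z{\left(-1602 \right)} = -2598896 + 576 \left(-1602\right) = -2598896 - 922752 = -3521648$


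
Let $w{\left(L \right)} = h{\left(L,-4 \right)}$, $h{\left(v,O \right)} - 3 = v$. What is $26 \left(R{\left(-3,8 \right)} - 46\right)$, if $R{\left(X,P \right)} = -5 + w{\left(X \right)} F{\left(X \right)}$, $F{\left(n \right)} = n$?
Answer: $-1326$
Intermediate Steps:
$h{\left(v,O \right)} = 3 + v$
$w{\left(L \right)} = 3 + L$
$R{\left(X,P \right)} = -5 + X \left(3 + X\right)$ ($R{\left(X,P \right)} = -5 + \left(3 + X\right) X = -5 + X \left(3 + X\right)$)
$26 \left(R{\left(-3,8 \right)} - 46\right) = 26 \left(\left(-5 - 3 \left(3 - 3\right)\right) - 46\right) = 26 \left(\left(-5 - 0\right) - 46\right) = 26 \left(\left(-5 + 0\right) - 46\right) = 26 \left(-5 - 46\right) = 26 \left(-51\right) = -1326$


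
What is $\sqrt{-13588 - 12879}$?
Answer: $i \sqrt{26467} \approx 162.69 i$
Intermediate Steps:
$\sqrt{-13588 - 12879} = \sqrt{-26467} = i \sqrt{26467}$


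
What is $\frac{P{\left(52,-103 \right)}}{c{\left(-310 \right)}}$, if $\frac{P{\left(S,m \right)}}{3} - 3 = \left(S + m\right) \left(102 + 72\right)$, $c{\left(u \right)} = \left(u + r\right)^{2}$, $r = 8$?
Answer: $- \frac{26613}{91204} \approx -0.2918$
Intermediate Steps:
$c{\left(u \right)} = \left(8 + u\right)^{2}$ ($c{\left(u \right)} = \left(u + 8\right)^{2} = \left(8 + u\right)^{2}$)
$P{\left(S,m \right)} = 9 + 522 S + 522 m$ ($P{\left(S,m \right)} = 9 + 3 \left(S + m\right) \left(102 + 72\right) = 9 + 3 \left(S + m\right) 174 = 9 + 3 \left(174 S + 174 m\right) = 9 + \left(522 S + 522 m\right) = 9 + 522 S + 522 m$)
$\frac{P{\left(52,-103 \right)}}{c{\left(-310 \right)}} = \frac{9 + 522 \cdot 52 + 522 \left(-103\right)}{\left(8 - 310\right)^{2}} = \frac{9 + 27144 - 53766}{\left(-302\right)^{2}} = - \frac{26613}{91204}$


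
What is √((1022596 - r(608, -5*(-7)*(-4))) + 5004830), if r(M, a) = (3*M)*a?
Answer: √6282786 ≈ 2506.5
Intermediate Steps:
r(M, a) = 3*M*a
√((1022596 - r(608, -5*(-7)*(-4))) + 5004830) = √((1022596 - 3*608*-5*(-7)*(-4)) + 5004830) = √((1022596 - 3*608*35*(-4)) + 5004830) = √((1022596 - 3*608*(-140)) + 5004830) = √((1022596 - 1*(-255360)) + 5004830) = √((1022596 + 255360) + 5004830) = √(1277956 + 5004830) = √6282786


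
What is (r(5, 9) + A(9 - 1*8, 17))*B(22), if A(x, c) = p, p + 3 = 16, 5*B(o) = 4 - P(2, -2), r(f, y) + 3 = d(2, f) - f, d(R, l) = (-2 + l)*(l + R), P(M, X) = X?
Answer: 156/5 ≈ 31.200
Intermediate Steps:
d(R, l) = (-2 + l)*(R + l)
r(f, y) = -7 + f² - f (r(f, y) = -3 + ((f² - 2*2 - 2*f + 2*f) - f) = -3 + ((f² - 4 - 2*f + 2*f) - f) = -3 + ((-4 + f²) - f) = -3 + (-4 + f² - f) = -7 + f² - f)
B(o) = 6/5 (B(o) = (4 - 1*(-2))/5 = (4 + 2)/5 = (⅕)*6 = 6/5)
p = 13 (p = -3 + 16 = 13)
A(x, c) = 13
(r(5, 9) + A(9 - 1*8, 17))*B(22) = ((-7 + 5² - 1*5) + 13)*(6/5) = ((-7 + 25 - 5) + 13)*(6/5) = (13 + 13)*(6/5) = 26*(6/5) = 156/5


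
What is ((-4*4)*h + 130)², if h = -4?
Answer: 37636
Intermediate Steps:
((-4*4)*h + 130)² = (-4*4*(-4) + 130)² = (-16*(-4) + 130)² = (64 + 130)² = 194² = 37636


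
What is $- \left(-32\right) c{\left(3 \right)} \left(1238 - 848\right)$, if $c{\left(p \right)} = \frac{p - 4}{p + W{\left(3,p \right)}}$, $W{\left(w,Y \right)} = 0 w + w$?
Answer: $-2080$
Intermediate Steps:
$W{\left(w,Y \right)} = w$ ($W{\left(w,Y \right)} = 0 + w = w$)
$c{\left(p \right)} = \frac{-4 + p}{3 + p}$ ($c{\left(p \right)} = \frac{p - 4}{p + 3} = \frac{-4 + p}{3 + p}$)
$- \left(-32\right) c{\left(3 \right)} \left(1238 - 848\right) = - \left(-32\right) \frac{-4 + 3}{3 + 3} \left(1238 - 848\right) = - \left(-32\right) \frac{1}{6} \left(-1\right) 390 = - \frac{\left(-32\right) \left(-1\right)}{6} \cdot 390 = \left(-1\right) \frac{16}{3} \cdot 390 = \left(- \frac{16}{3}\right) 390 = -2080$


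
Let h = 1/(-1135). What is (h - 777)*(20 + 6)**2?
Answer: -596161696/1135 ≈ -5.2525e+5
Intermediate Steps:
h = -1/1135 ≈ -0.00088106
(h - 777)*(20 + 6)**2 = (-1/1135 - 777)*(20 + 6)**2 = -881896/1135*26**2 = -881896/1135*676 = -596161696/1135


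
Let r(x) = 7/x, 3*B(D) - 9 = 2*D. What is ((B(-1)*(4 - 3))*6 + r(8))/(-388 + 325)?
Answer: -17/72 ≈ -0.23611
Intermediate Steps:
B(D) = 3 + 2*D/3 (B(D) = 3 + (2*D)/3 = 3 + 2*D/3)
((B(-1)*(4 - 3))*6 + r(8))/(-388 + 325) = (((3 + (⅔)*(-1))*(4 - 3))*6 + 7/8)/(-388 + 325) = (((3 - ⅔)*1)*6 + 7*(⅛))/(-63) = (((7/3)*1)*6 + 7/8)*(-1/63) = ((7/3)*6 + 7/8)*(-1/63) = (14 + 7/8)*(-1/63) = (119/8)*(-1/63) = -17/72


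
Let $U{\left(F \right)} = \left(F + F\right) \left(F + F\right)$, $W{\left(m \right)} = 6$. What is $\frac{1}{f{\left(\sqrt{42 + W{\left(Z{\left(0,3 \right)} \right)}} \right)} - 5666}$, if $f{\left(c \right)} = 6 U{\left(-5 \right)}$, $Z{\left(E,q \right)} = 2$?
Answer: $- \frac{1}{5066} \approx -0.00019739$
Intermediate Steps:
$U{\left(F \right)} = 4 F^{2}$ ($U{\left(F \right)} = 2 F 2 F = 4 F^{2}$)
$f{\left(c \right)} = 600$ ($f{\left(c \right)} = 6 \cdot 4 \left(-5\right)^{2} = 6 \cdot 4 \cdot 25 = 6 \cdot 100 = 600$)
$\frac{1}{f{\left(\sqrt{42 + W{\left(Z{\left(0,3 \right)} \right)}} \right)} - 5666} = \frac{1}{600 - 5666} = \frac{1}{-5066} = - \frac{1}{5066}$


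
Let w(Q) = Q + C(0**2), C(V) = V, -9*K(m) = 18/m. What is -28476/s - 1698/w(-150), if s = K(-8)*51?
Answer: -944389/425 ≈ -2222.1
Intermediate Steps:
K(m) = -2/m
w(Q) = Q (w(Q) = Q + 0**2 = Q + 0 = Q)
s = 51/4 (s = -2/(-8)*51 = -2*(-1/8)*51 = (1/4)*51 = 51/4 ≈ 12.750)
-28476/s - 1698/w(-150) = -28476/51/4 - 1698/(-150) = -28476*4/51 - 1698*(-1/150) = -37968/17 + 283/25 = -944389/425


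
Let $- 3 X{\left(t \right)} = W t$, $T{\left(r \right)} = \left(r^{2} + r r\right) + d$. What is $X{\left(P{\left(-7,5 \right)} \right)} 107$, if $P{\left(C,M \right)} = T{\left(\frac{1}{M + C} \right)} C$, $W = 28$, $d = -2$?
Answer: $-10486$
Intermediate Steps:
$T{\left(r \right)} = -2 + 2 r^{2}$ ($T{\left(r \right)} = \left(r^{2} + r r\right) - 2 = \left(r^{2} + r^{2}\right) - 2 = 2 r^{2} - 2 = -2 + 2 r^{2}$)
$P{\left(C,M \right)} = C \left(-2 + \frac{2}{\left(C + M\right)^{2}}\right)$ ($P{\left(C,M \right)} = \left(-2 + 2 \left(\frac{1}{M + C}\right)^{2}\right) C = \left(-2 + 2 \left(\frac{1}{C + M}\right)^{2}\right) C = \left(-2 + \frac{2}{\left(C + M\right)^{2}}\right) C = C \left(-2 + \frac{2}{\left(C + M\right)^{2}}\right)$)
$X{\left(t \right)} = - \frac{28 t}{3}$
$X{\left(P{\left(-7,5 \right)} \right)} 107 = - \frac{28 \left(\left(-2\right) \left(-7\right) + 2 \left(-7\right) \frac{1}{\left(-7 + 5\right)^{2}}\right)}{3} \cdot 107 = - \frac{28 \left(14 + 2 \left(-7\right) \frac{1}{4}\right)}{3} \cdot 107 = - \frac{28 \left(14 - \frac{7}{2}\right)}{3} \cdot 107 = \left(- \frac{28}{3}\right) \frac{21}{2} \cdot 107 = \left(-98\right) 107 = -10486$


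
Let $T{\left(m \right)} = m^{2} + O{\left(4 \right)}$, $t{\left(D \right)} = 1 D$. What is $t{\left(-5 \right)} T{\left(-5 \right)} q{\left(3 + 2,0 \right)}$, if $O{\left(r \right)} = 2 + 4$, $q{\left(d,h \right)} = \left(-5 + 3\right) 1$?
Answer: $310$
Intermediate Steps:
$t{\left(D \right)} = D$
$q{\left(d,h \right)} = -2$ ($q{\left(d,h \right)} = \left(-2\right) 1 = -2$)
$O{\left(r \right)} = 6$
$T{\left(m \right)} = 6 + m^{2}$ ($T{\left(m \right)} = m^{2} + 6 = 6 + m^{2}$)
$t{\left(-5 \right)} T{\left(-5 \right)} q{\left(3 + 2,0 \right)} = - 5 \left(6 + \left(-5\right)^{2}\right) \left(-2\right) = - 5 \left(6 + 25\right) \left(-2\right) = \left(-5\right) 31 \left(-2\right) = \left(-155\right) \left(-2\right) = 310$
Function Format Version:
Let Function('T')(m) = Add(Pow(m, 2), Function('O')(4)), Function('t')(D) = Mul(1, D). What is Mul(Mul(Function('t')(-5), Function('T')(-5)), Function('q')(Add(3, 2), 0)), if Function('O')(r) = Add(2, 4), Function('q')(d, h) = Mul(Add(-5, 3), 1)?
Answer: 310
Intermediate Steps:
Function('t')(D) = D
Function('q')(d, h) = -2 (Function('q')(d, h) = Mul(-2, 1) = -2)
Function('O')(r) = 6
Function('T')(m) = Add(6, Pow(m, 2)) (Function('T')(m) = Add(Pow(m, 2), 6) = Add(6, Pow(m, 2)))
Mul(Mul(Function('t')(-5), Function('T')(-5)), Function('q')(Add(3, 2), 0)) = Mul(Mul(-5, Add(6, Pow(-5, 2))), -2) = Mul(Mul(-5, Add(6, 25)), -2) = Mul(Mul(-5, 31), -2) = Mul(-155, -2) = 310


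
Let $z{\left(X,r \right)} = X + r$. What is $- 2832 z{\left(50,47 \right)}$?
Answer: $-274704$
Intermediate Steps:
$- 2832 z{\left(50,47 \right)} = - 2832 \left(50 + 47\right) = \left(-2832\right) 97 = -274704$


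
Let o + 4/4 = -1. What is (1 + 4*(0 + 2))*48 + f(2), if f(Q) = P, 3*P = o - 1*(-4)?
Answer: 1298/3 ≈ 432.67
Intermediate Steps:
o = -2 (o = -1 - 1 = -2)
P = ⅔ (P = (-2 - 1*(-4))/3 = (-2 + 4)/3 = (⅓)*2 = ⅔ ≈ 0.66667)
f(Q) = ⅔
(1 + 4*(0 + 2))*48 + f(2) = (1 + 4*(0 + 2))*48 + ⅔ = (1 + 4*2)*48 + ⅔ = (1 + 8)*48 + ⅔ = 9*48 + ⅔ = 432 + ⅔ = 1298/3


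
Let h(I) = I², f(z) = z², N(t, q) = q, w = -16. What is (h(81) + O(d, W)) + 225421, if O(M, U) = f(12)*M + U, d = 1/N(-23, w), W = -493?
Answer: 231480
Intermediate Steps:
d = -1/16 (d = 1/(-16) = -1/16 ≈ -0.062500)
O(M, U) = U + 144*M (O(M, U) = 12²*M + U = 144*M + U = U + 144*M)
(h(81) + O(d, W)) + 225421 = (81² + (-493 + 144*(-1/16))) + 225421 = (6561 + (-493 - 9)) + 225421 = (6561 - 502) + 225421 = 6059 + 225421 = 231480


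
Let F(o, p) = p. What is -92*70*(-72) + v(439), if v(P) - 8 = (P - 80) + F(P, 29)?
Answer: 464076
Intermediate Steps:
v(P) = -43 + P (v(P) = 8 + ((P - 80) + 29) = 8 + ((-80 + P) + 29) = 8 + (-51 + P) = -43 + P)
-92*70*(-72) + v(439) = -92*70*(-72) + (-43 + 439) = -6440*(-72) + 396 = 463680 + 396 = 464076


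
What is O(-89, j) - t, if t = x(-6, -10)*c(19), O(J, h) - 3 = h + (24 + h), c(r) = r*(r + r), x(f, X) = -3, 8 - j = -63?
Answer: 2335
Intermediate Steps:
j = 71 (j = 8 - 1*(-63) = 8 + 63 = 71)
c(r) = 2*r² (c(r) = r*(2*r) = 2*r²)
O(J, h) = 27 + 2*h (O(J, h) = 3 + (h + (24 + h)) = 3 + (24 + 2*h) = 27 + 2*h)
t = -2166 (t = -6*19² = -6*361 = -3*722 = -2166)
O(-89, j) - t = (27 + 2*71) - 1*(-2166) = (27 + 142) + 2166 = 169 + 2166 = 2335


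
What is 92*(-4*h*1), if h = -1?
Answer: 368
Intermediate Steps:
92*(-4*h*1) = 92*(-4*(-1)*1) = 92*(4*1) = 92*4 = 368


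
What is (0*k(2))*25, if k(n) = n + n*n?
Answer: 0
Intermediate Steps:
k(n) = n + n**2
(0*k(2))*25 = (0*(2*(1 + 2)))*25 = (0*(2*3))*25 = (0*6)*25 = 0*25 = 0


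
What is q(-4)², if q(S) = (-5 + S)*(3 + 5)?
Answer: 5184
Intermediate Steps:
q(S) = -40 + 8*S (q(S) = (-5 + S)*8 = -40 + 8*S)
q(-4)² = (-40 + 8*(-4))² = (-40 - 32)² = (-72)² = 5184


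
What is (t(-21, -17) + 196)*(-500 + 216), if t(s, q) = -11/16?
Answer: -221875/4 ≈ -55469.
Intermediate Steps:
t(s, q) = -11/16 (t(s, q) = -11*1/16 = -11/16)
(t(-21, -17) + 196)*(-500 + 216) = (-11/16 + 196)*(-500 + 216) = (3125/16)*(-284) = -221875/4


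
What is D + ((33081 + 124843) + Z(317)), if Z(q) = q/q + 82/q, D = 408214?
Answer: 179466145/317 ≈ 5.6614e+5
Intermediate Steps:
Z(q) = 1 + 82/q
D + ((33081 + 124843) + Z(317)) = 408214 + ((33081 + 124843) + (82 + 317)/317) = 408214 + (157924 + (1/317)*399) = 408214 + (157924 + 399/317) = 408214 + 50062307/317 = 179466145/317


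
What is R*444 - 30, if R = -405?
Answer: -179850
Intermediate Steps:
R*444 - 30 = -405*444 - 30 = -179820 - 30 = -179850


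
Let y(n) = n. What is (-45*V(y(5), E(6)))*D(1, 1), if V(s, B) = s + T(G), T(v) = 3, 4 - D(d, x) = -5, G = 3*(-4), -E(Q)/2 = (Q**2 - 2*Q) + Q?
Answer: -3240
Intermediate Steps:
E(Q) = -2*Q**2 + 2*Q (E(Q) = -2*((Q**2 - 2*Q) + Q) = -2*(Q**2 - Q) = -2*Q**2 + 2*Q)
G = -12
D(d, x) = 9 (D(d, x) = 4 - 1*(-5) = 4 + 5 = 9)
V(s, B) = 3 + s (V(s, B) = s + 3 = 3 + s)
(-45*V(y(5), E(6)))*D(1, 1) = -45*(3 + 5)*9 = -45*8*9 = -360*9 = -3240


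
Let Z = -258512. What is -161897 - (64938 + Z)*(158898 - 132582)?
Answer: 5093931487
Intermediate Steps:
-161897 - (64938 + Z)*(158898 - 132582) = -161897 - (64938 - 258512)*(158898 - 132582) = -161897 - (-193574)*26316 = -161897 - 1*(-5094093384) = -161897 + 5094093384 = 5093931487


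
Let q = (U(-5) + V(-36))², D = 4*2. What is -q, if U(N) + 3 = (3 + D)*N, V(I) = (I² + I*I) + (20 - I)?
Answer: -6708100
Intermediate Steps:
D = 8
V(I) = 20 - I + 2*I² (V(I) = (I² + I²) + (20 - I) = 2*I² + (20 - I) = 20 - I + 2*I²)
U(N) = -3 + 11*N (U(N) = -3 + (3 + 8)*N = -3 + 11*N)
q = 6708100 (q = ((-3 + 11*(-5)) + (20 - 1*(-36) + 2*(-36)²))² = ((-3 - 55) + (20 + 36 + 2*1296))² = (-58 + (20 + 36 + 2592))² = (-58 + 2648)² = 2590² = 6708100)
-q = -1*6708100 = -6708100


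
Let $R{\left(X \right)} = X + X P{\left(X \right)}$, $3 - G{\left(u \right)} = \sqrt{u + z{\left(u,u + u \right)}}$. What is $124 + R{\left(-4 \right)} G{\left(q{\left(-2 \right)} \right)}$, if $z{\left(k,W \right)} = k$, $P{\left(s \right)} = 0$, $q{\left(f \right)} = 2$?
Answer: $120$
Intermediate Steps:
$G{\left(u \right)} = 3 - \sqrt{2} \sqrt{u}$ ($G{\left(u \right)} = 3 - \sqrt{u + u} = 3 - \sqrt{2 u} = 3 - \sqrt{2} \sqrt{u}$)
$R{\left(X \right)} = X$ ($R{\left(X \right)} = X + X 0 = X + 0 = X$)
$124 + R{\left(-4 \right)} G{\left(q{\left(-2 \right)} \right)} = 124 - 4 \left(3 - \sqrt{2} \sqrt{2}\right) = 124 - 4 \left(3 - 2\right) = 124 - 4 = 120$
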